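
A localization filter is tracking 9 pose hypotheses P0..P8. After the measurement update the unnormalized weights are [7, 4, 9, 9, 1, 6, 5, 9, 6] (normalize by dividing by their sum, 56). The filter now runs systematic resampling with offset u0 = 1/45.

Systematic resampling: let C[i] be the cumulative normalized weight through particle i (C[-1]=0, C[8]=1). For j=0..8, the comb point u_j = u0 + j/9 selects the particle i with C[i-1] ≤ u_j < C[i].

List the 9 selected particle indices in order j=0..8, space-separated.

0 1 2 2 3 5 6 7 8

C = [1/8, 11/56, 5/14, 29/56, 15/28, 9/14, 41/56, 25/28, 1]
j=0: u_0=1/45 ∈ [0, 1/8) → index 0
j=1: u_1=2/15 ∈ [1/8, 11/56) → index 1
j=2: u_2=11/45 ∈ [11/56, 5/14) → index 2
j=3: u_3=16/45 ∈ [11/56, 5/14) → index 2
j=4: u_4=7/15 ∈ [5/14, 29/56) → index 3
j=5: u_5=26/45 ∈ [15/28, 9/14) → index 5
j=6: u_6=31/45 ∈ [9/14, 41/56) → index 6
j=7: u_7=4/5 ∈ [41/56, 25/28) → index 7
j=8: u_8=41/45 ∈ [25/28, 1) → index 8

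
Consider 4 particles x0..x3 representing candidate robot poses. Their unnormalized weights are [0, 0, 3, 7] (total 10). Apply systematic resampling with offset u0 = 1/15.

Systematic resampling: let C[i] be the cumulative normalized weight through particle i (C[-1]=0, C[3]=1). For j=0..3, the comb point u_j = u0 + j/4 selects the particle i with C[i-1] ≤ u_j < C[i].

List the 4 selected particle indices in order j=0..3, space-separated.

C = [0, 0, 3/10, 1]
j=0: u_0=1/15 ∈ [0, 3/10) → index 2
j=1: u_1=19/60 ∈ [3/10, 1) → index 3
j=2: u_2=17/30 ∈ [3/10, 1) → index 3
j=3: u_3=49/60 ∈ [3/10, 1) → index 3

2 3 3 3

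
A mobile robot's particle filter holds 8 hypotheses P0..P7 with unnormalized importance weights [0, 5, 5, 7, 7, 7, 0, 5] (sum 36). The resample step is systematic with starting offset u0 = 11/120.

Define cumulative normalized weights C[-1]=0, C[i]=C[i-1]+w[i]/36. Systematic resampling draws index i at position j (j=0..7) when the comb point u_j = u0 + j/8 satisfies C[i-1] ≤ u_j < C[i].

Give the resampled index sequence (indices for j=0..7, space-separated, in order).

1 2 3 3 4 5 5 7

C = [0, 5/36, 5/18, 17/36, 2/3, 31/36, 31/36, 1]
j=0: u_0=11/120 ∈ [0, 5/36) → index 1
j=1: u_1=13/60 ∈ [5/36, 5/18) → index 2
j=2: u_2=41/120 ∈ [5/18, 17/36) → index 3
j=3: u_3=7/15 ∈ [5/18, 17/36) → index 3
j=4: u_4=71/120 ∈ [17/36, 2/3) → index 4
j=5: u_5=43/60 ∈ [2/3, 31/36) → index 5
j=6: u_6=101/120 ∈ [2/3, 31/36) → index 5
j=7: u_7=29/30 ∈ [31/36, 1) → index 7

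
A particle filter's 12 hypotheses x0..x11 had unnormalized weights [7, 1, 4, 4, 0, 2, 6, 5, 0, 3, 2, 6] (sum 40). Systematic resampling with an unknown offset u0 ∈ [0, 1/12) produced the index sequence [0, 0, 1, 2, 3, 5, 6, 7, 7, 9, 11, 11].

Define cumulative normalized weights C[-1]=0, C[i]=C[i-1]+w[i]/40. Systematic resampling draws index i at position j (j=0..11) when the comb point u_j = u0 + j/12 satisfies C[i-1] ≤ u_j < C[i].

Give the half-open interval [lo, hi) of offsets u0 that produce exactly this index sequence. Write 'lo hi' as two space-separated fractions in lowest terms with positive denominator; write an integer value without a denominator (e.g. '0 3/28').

1/60 1/30

C = [7/40, 1/5, 3/10, 2/5, 2/5, 9/20, 3/5, 29/40, 29/40, 4/5, 17/20, 1]
j=0 picked index 0: u0 ∈ [0, 7/40)
j=1 picked index 0: u0 ∈ [-1/12, 11/120)
j=2 picked index 1: u0 ∈ [1/120, 1/30)
j=3 picked index 2: u0 ∈ [-1/20, 1/20)
j=4 picked index 3: u0 ∈ [-1/30, 1/15)
j=5 picked index 5: u0 ∈ [-1/60, 1/30)
j=6 picked index 6: u0 ∈ [-1/20, 1/10)
j=7 picked index 7: u0 ∈ [1/60, 17/120)
j=8 picked index 7: u0 ∈ [-1/15, 7/120)
j=9 picked index 9: u0 ∈ [-1/40, 1/20)
j=10 picked index 11: u0 ∈ [1/60, 1/6)
j=11 picked index 11: u0 ∈ [-1/15, 1/12)
intersection: [1/60, 1/30)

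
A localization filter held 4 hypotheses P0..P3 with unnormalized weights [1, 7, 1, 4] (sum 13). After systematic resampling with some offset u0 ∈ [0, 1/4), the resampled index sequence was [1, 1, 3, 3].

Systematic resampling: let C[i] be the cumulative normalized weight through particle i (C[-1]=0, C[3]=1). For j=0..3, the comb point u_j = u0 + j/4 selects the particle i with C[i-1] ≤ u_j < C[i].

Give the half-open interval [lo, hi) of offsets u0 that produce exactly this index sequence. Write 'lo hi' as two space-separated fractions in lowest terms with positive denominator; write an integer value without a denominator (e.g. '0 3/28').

C = [1/13, 8/13, 9/13, 1]
j=0 picked index 1: u0 ∈ [1/13, 8/13)
j=1 picked index 1: u0 ∈ [-9/52, 19/52)
j=2 picked index 3: u0 ∈ [5/26, 1/2)
j=3 picked index 3: u0 ∈ [-3/52, 1/4)
intersection: [5/26, 1/4)

5/26 1/4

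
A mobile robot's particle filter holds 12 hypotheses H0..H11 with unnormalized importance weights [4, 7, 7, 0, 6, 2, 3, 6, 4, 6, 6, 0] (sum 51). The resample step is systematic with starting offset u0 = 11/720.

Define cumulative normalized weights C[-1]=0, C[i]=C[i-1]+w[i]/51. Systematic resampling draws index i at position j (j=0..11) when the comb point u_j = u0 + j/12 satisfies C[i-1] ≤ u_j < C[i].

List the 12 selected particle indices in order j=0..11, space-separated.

0 1 1 2 2 4 6 7 7 9 9 10

C = [4/51, 11/51, 6/17, 6/17, 8/17, 26/51, 29/51, 35/51, 13/17, 15/17, 1, 1]
j=0: u_0=11/720 ∈ [0, 4/51) → index 0
j=1: u_1=71/720 ∈ [4/51, 11/51) → index 1
j=2: u_2=131/720 ∈ [4/51, 11/51) → index 1
j=3: u_3=191/720 ∈ [11/51, 6/17) → index 2
j=4: u_4=251/720 ∈ [11/51, 6/17) → index 2
j=5: u_5=311/720 ∈ [6/17, 8/17) → index 4
j=6: u_6=371/720 ∈ [26/51, 29/51) → index 6
j=7: u_7=431/720 ∈ [29/51, 35/51) → index 7
j=8: u_8=491/720 ∈ [29/51, 35/51) → index 7
j=9: u_9=551/720 ∈ [13/17, 15/17) → index 9
j=10: u_10=611/720 ∈ [13/17, 15/17) → index 9
j=11: u_11=671/720 ∈ [15/17, 1) → index 10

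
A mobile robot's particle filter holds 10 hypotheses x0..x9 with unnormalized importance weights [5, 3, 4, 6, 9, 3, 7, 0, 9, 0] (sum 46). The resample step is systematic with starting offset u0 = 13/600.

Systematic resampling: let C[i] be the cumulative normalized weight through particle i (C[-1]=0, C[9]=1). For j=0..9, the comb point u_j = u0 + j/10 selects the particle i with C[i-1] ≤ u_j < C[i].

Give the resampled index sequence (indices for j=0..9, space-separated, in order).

C = [5/46, 4/23, 6/23, 9/23, 27/46, 15/23, 37/46, 37/46, 1, 1]
j=0: u_0=13/600 ∈ [0, 5/46) → index 0
j=1: u_1=73/600 ∈ [5/46, 4/23) → index 1
j=2: u_2=133/600 ∈ [4/23, 6/23) → index 2
j=3: u_3=193/600 ∈ [6/23, 9/23) → index 3
j=4: u_4=253/600 ∈ [9/23, 27/46) → index 4
j=5: u_5=313/600 ∈ [9/23, 27/46) → index 4
j=6: u_6=373/600 ∈ [27/46, 15/23) → index 5
j=7: u_7=433/600 ∈ [15/23, 37/46) → index 6
j=8: u_8=493/600 ∈ [37/46, 1) → index 8
j=9: u_9=553/600 ∈ [37/46, 1) → index 8

0 1 2 3 4 4 5 6 8 8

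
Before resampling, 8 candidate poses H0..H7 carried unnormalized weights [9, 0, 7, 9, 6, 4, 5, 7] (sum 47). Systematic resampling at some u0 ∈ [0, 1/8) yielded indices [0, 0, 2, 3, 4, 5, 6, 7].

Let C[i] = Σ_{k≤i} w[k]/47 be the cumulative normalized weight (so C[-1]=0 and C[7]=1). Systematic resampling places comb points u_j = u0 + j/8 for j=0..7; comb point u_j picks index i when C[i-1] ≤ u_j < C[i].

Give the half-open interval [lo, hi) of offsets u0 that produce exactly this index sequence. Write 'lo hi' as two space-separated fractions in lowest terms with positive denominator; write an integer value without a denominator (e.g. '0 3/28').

C = [9/47, 9/47, 16/47, 25/47, 31/47, 35/47, 40/47, 1]
j=0 picked index 0: u0 ∈ [0, 9/47)
j=1 picked index 0: u0 ∈ [-1/8, 25/376)
j=2 picked index 2: u0 ∈ [-11/188, 17/188)
j=3 picked index 3: u0 ∈ [-13/376, 59/376)
j=4 picked index 4: u0 ∈ [3/94, 15/94)
j=5 picked index 5: u0 ∈ [13/376, 45/376)
j=6 picked index 6: u0 ∈ [-1/188, 19/188)
j=7 picked index 7: u0 ∈ [-9/376, 1/8)
intersection: [13/376, 25/376)

13/376 25/376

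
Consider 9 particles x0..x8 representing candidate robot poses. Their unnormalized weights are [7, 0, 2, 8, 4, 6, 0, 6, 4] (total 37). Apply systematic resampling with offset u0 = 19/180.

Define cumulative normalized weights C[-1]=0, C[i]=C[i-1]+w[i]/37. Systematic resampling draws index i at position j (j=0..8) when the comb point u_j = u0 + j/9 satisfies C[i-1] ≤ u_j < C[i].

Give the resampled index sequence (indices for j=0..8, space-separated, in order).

0 2 3 3 4 5 7 7 8

C = [7/37, 7/37, 9/37, 17/37, 21/37, 27/37, 27/37, 33/37, 1]
j=0: u_0=19/180 ∈ [0, 7/37) → index 0
j=1: u_1=13/60 ∈ [7/37, 9/37) → index 2
j=2: u_2=59/180 ∈ [9/37, 17/37) → index 3
j=3: u_3=79/180 ∈ [9/37, 17/37) → index 3
j=4: u_4=11/20 ∈ [17/37, 21/37) → index 4
j=5: u_5=119/180 ∈ [21/37, 27/37) → index 5
j=6: u_6=139/180 ∈ [27/37, 33/37) → index 7
j=7: u_7=53/60 ∈ [27/37, 33/37) → index 7
j=8: u_8=179/180 ∈ [33/37, 1) → index 8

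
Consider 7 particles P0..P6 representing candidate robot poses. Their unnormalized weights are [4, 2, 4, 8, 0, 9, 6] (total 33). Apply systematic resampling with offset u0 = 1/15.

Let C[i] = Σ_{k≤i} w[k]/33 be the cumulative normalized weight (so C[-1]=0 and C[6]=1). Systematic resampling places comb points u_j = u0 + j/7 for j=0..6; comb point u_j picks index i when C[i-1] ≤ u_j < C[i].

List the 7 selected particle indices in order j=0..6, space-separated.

C = [4/33, 2/11, 10/33, 6/11, 6/11, 9/11, 1]
j=0: u_0=1/15 ∈ [0, 4/33) → index 0
j=1: u_1=22/105 ∈ [2/11, 10/33) → index 2
j=2: u_2=37/105 ∈ [10/33, 6/11) → index 3
j=3: u_3=52/105 ∈ [10/33, 6/11) → index 3
j=4: u_4=67/105 ∈ [6/11, 9/11) → index 5
j=5: u_5=82/105 ∈ [6/11, 9/11) → index 5
j=6: u_6=97/105 ∈ [9/11, 1) → index 6

0 2 3 3 5 5 6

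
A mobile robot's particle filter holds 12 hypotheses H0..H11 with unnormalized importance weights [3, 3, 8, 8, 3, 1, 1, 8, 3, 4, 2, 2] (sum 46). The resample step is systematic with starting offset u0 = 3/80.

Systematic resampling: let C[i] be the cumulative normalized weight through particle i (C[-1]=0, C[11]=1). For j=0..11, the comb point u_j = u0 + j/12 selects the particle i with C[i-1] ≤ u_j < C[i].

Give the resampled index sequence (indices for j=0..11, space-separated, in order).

0 1 2 2 3 3 4 7 7 8 9 10

C = [3/46, 3/23, 7/23, 11/23, 25/46, 13/23, 27/46, 35/46, 19/23, 21/23, 22/23, 1]
j=0: u_0=3/80 ∈ [0, 3/46) → index 0
j=1: u_1=29/240 ∈ [3/46, 3/23) → index 1
j=2: u_2=49/240 ∈ [3/23, 7/23) → index 2
j=3: u_3=23/80 ∈ [3/23, 7/23) → index 2
j=4: u_4=89/240 ∈ [7/23, 11/23) → index 3
j=5: u_5=109/240 ∈ [7/23, 11/23) → index 3
j=6: u_6=43/80 ∈ [11/23, 25/46) → index 4
j=7: u_7=149/240 ∈ [27/46, 35/46) → index 7
j=8: u_8=169/240 ∈ [27/46, 35/46) → index 7
j=9: u_9=63/80 ∈ [35/46, 19/23) → index 8
j=10: u_10=209/240 ∈ [19/23, 21/23) → index 9
j=11: u_11=229/240 ∈ [21/23, 22/23) → index 10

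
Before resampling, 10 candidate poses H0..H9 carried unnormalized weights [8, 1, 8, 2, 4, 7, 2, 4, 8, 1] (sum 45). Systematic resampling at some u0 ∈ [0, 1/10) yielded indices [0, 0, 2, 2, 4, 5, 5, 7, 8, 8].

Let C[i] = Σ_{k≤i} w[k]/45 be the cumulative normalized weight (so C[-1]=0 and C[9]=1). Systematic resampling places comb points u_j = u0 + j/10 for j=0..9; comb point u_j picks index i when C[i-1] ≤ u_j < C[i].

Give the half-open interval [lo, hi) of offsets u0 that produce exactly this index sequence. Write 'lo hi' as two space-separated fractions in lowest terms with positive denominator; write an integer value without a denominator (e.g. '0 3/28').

C = [8/45, 1/5, 17/45, 19/45, 23/45, 2/3, 32/45, 4/5, 44/45, 1]
j=0 picked index 0: u0 ∈ [0, 8/45)
j=1 picked index 0: u0 ∈ [-1/10, 7/90)
j=2 picked index 2: u0 ∈ [0, 8/45)
j=3 picked index 2: u0 ∈ [-1/10, 7/90)
j=4 picked index 4: u0 ∈ [1/45, 1/9)
j=5 picked index 5: u0 ∈ [1/90, 1/6)
j=6 picked index 5: u0 ∈ [-4/45, 1/15)
j=7 picked index 7: u0 ∈ [1/90, 1/10)
j=8 picked index 8: u0 ∈ [0, 8/45)
j=9 picked index 8: u0 ∈ [-1/10, 7/90)
intersection: [1/45, 1/15)

1/45 1/15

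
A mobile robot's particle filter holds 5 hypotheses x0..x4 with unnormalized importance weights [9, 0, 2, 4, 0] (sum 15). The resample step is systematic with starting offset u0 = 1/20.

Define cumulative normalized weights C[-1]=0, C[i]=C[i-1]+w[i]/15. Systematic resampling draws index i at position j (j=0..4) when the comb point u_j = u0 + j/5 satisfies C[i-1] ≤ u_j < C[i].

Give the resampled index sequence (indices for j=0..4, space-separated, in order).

C = [3/5, 3/5, 11/15, 1, 1]
j=0: u_0=1/20 ∈ [0, 3/5) → index 0
j=1: u_1=1/4 ∈ [0, 3/5) → index 0
j=2: u_2=9/20 ∈ [0, 3/5) → index 0
j=3: u_3=13/20 ∈ [3/5, 11/15) → index 2
j=4: u_4=17/20 ∈ [11/15, 1) → index 3

0 0 0 2 3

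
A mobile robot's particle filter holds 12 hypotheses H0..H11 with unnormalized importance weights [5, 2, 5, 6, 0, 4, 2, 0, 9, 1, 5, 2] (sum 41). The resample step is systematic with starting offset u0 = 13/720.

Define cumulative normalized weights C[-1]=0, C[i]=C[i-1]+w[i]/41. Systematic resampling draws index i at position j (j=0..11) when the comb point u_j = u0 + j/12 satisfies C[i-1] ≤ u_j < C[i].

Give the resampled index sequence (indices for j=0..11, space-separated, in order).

0 0 2 2 3 3 5 8 8 8 10 10

C = [5/41, 7/41, 12/41, 18/41, 18/41, 22/41, 24/41, 24/41, 33/41, 34/41, 39/41, 1]
j=0: u_0=13/720 ∈ [0, 5/41) → index 0
j=1: u_1=73/720 ∈ [0, 5/41) → index 0
j=2: u_2=133/720 ∈ [7/41, 12/41) → index 2
j=3: u_3=193/720 ∈ [7/41, 12/41) → index 2
j=4: u_4=253/720 ∈ [12/41, 18/41) → index 3
j=5: u_5=313/720 ∈ [12/41, 18/41) → index 3
j=6: u_6=373/720 ∈ [18/41, 22/41) → index 5
j=7: u_7=433/720 ∈ [24/41, 33/41) → index 8
j=8: u_8=493/720 ∈ [24/41, 33/41) → index 8
j=9: u_9=553/720 ∈ [24/41, 33/41) → index 8
j=10: u_10=613/720 ∈ [34/41, 39/41) → index 10
j=11: u_11=673/720 ∈ [34/41, 39/41) → index 10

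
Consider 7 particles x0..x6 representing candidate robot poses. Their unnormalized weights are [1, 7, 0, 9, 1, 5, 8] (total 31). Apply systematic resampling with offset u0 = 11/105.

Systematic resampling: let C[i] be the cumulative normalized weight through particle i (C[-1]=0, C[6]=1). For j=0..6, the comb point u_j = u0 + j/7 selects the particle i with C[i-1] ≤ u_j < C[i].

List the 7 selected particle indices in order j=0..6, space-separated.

1 1 3 3 5 6 6

C = [1/31, 8/31, 8/31, 17/31, 18/31, 23/31, 1]
j=0: u_0=11/105 ∈ [1/31, 8/31) → index 1
j=1: u_1=26/105 ∈ [1/31, 8/31) → index 1
j=2: u_2=41/105 ∈ [8/31, 17/31) → index 3
j=3: u_3=8/15 ∈ [8/31, 17/31) → index 3
j=4: u_4=71/105 ∈ [18/31, 23/31) → index 5
j=5: u_5=86/105 ∈ [23/31, 1) → index 6
j=6: u_6=101/105 ∈ [23/31, 1) → index 6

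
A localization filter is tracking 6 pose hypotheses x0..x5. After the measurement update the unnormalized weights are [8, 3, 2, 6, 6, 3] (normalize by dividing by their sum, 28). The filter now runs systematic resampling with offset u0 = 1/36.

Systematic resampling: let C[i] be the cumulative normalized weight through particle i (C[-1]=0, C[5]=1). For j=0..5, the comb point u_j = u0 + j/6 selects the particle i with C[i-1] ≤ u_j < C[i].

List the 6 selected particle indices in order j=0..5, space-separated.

C = [2/7, 11/28, 13/28, 19/28, 25/28, 1]
j=0: u_0=1/36 ∈ [0, 2/7) → index 0
j=1: u_1=7/36 ∈ [0, 2/7) → index 0
j=2: u_2=13/36 ∈ [2/7, 11/28) → index 1
j=3: u_3=19/36 ∈ [13/28, 19/28) → index 3
j=4: u_4=25/36 ∈ [19/28, 25/28) → index 4
j=5: u_5=31/36 ∈ [19/28, 25/28) → index 4

0 0 1 3 4 4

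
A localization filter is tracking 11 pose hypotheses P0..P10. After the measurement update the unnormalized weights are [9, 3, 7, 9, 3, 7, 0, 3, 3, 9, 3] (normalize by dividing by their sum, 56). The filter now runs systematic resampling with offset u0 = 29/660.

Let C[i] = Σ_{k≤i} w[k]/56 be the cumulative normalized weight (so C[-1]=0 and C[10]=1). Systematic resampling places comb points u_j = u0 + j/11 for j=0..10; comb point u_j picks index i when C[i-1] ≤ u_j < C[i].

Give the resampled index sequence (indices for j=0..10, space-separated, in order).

C = [9/56, 3/14, 19/56, 1/2, 31/56, 19/28, 19/28, 41/56, 11/14, 53/56, 1]
j=0: u_0=29/660 ∈ [0, 9/56) → index 0
j=1: u_1=89/660 ∈ [0, 9/56) → index 0
j=2: u_2=149/660 ∈ [3/14, 19/56) → index 2
j=3: u_3=19/60 ∈ [3/14, 19/56) → index 2
j=4: u_4=269/660 ∈ [19/56, 1/2) → index 3
j=5: u_5=329/660 ∈ [19/56, 1/2) → index 3
j=6: u_6=389/660 ∈ [31/56, 19/28) → index 5
j=7: u_7=449/660 ∈ [19/28, 41/56) → index 7
j=8: u_8=509/660 ∈ [41/56, 11/14) → index 8
j=9: u_9=569/660 ∈ [11/14, 53/56) → index 9
j=10: u_10=629/660 ∈ [53/56, 1) → index 10

0 0 2 2 3 3 5 7 8 9 10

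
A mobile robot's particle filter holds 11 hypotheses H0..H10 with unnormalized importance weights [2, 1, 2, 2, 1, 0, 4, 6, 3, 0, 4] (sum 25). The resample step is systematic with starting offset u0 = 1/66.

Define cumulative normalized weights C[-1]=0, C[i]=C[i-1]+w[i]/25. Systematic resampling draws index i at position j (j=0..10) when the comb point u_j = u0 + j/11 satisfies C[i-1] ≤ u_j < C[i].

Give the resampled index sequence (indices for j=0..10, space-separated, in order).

C = [2/25, 3/25, 1/5, 7/25, 8/25, 8/25, 12/25, 18/25, 21/25, 21/25, 1]
j=0: u_0=1/66 ∈ [0, 2/25) → index 0
j=1: u_1=7/66 ∈ [2/25, 3/25) → index 1
j=2: u_2=13/66 ∈ [3/25, 1/5) → index 2
j=3: u_3=19/66 ∈ [7/25, 8/25) → index 4
j=4: u_4=25/66 ∈ [8/25, 12/25) → index 6
j=5: u_5=31/66 ∈ [8/25, 12/25) → index 6
j=6: u_6=37/66 ∈ [12/25, 18/25) → index 7
j=7: u_7=43/66 ∈ [12/25, 18/25) → index 7
j=8: u_8=49/66 ∈ [18/25, 21/25) → index 8
j=9: u_9=5/6 ∈ [18/25, 21/25) → index 8
j=10: u_10=61/66 ∈ [21/25, 1) → index 10

0 1 2 4 6 6 7 7 8 8 10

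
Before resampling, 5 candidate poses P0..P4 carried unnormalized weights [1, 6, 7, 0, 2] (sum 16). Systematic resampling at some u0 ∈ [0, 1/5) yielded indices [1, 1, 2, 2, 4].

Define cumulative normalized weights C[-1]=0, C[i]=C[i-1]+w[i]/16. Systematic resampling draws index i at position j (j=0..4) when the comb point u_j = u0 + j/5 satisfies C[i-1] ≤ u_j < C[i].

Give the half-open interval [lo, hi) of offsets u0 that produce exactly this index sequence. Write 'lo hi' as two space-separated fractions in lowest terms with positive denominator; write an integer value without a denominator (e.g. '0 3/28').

3/40 1/5

C = [1/16, 7/16, 7/8, 7/8, 1]
j=0 picked index 1: u0 ∈ [1/16, 7/16)
j=1 picked index 1: u0 ∈ [-11/80, 19/80)
j=2 picked index 2: u0 ∈ [3/80, 19/40)
j=3 picked index 2: u0 ∈ [-13/80, 11/40)
j=4 picked index 4: u0 ∈ [3/40, 1/5)
intersection: [3/40, 1/5)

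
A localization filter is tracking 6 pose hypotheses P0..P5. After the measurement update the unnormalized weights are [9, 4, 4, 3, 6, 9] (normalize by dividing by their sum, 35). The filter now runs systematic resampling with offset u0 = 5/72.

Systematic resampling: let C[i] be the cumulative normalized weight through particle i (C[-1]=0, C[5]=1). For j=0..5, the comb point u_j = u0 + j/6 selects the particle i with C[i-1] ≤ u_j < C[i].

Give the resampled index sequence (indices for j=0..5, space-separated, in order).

C = [9/35, 13/35, 17/35, 4/7, 26/35, 1]
j=0: u_0=5/72 ∈ [0, 9/35) → index 0
j=1: u_1=17/72 ∈ [0, 9/35) → index 0
j=2: u_2=29/72 ∈ [13/35, 17/35) → index 2
j=3: u_3=41/72 ∈ [17/35, 4/7) → index 3
j=4: u_4=53/72 ∈ [4/7, 26/35) → index 4
j=5: u_5=65/72 ∈ [26/35, 1) → index 5

0 0 2 3 4 5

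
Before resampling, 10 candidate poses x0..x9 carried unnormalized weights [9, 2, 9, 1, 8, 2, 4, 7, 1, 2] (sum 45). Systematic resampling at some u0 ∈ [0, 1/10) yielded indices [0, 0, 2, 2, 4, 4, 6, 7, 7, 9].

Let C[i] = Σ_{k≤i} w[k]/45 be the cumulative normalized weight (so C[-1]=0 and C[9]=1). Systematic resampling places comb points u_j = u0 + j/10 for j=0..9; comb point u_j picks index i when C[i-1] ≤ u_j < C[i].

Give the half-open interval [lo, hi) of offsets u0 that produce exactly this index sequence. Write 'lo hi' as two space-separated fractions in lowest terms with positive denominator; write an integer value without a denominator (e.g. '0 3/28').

4/45 1/10

C = [1/5, 11/45, 4/9, 7/15, 29/45, 31/45, 7/9, 14/15, 43/45, 1]
j=0 picked index 0: u0 ∈ [0, 1/5)
j=1 picked index 0: u0 ∈ [-1/10, 1/10)
j=2 picked index 2: u0 ∈ [2/45, 11/45)
j=3 picked index 2: u0 ∈ [-1/18, 13/90)
j=4 picked index 4: u0 ∈ [1/15, 11/45)
j=5 picked index 4: u0 ∈ [-1/30, 13/90)
j=6 picked index 6: u0 ∈ [4/45, 8/45)
j=7 picked index 7: u0 ∈ [7/90, 7/30)
j=8 picked index 7: u0 ∈ [-1/45, 2/15)
j=9 picked index 9: u0 ∈ [1/18, 1/10)
intersection: [4/45, 1/10)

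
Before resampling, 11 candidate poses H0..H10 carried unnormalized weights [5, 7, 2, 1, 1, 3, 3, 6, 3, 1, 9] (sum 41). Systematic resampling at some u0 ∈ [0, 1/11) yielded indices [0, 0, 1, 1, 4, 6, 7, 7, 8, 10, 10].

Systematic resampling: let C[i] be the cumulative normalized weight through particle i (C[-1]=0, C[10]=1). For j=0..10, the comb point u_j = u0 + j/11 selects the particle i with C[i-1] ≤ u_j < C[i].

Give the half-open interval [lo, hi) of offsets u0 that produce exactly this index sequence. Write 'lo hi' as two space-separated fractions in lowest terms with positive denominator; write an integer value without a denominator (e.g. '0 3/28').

C = [5/41, 12/41, 14/41, 15/41, 16/41, 19/41, 22/41, 28/41, 31/41, 32/41, 1]
j=0 picked index 0: u0 ∈ [0, 5/41)
j=1 picked index 0: u0 ∈ [-1/11, 14/451)
j=2 picked index 1: u0 ∈ [-27/451, 50/451)
j=3 picked index 1: u0 ∈ [-68/451, 9/451)
j=4 picked index 4: u0 ∈ [1/451, 12/451)
j=5 picked index 6: u0 ∈ [4/451, 37/451)
j=6 picked index 7: u0 ∈ [-4/451, 62/451)
j=7 picked index 7: u0 ∈ [-45/451, 21/451)
j=8 picked index 8: u0 ∈ [-20/451, 13/451)
j=9 picked index 10: u0 ∈ [-17/451, 2/11)
j=10 picked index 10: u0 ∈ [-58/451, 1/11)
intersection: [4/451, 9/451)

4/451 9/451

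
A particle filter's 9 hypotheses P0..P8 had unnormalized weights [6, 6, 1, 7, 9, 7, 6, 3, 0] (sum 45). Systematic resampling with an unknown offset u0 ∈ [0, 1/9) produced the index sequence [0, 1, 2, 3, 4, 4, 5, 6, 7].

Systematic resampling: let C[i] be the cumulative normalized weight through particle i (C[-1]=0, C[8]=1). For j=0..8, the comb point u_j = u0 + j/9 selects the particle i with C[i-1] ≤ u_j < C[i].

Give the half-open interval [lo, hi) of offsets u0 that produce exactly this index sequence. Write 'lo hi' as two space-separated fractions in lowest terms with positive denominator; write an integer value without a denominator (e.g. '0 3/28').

2/45 1/15

C = [2/15, 4/15, 13/45, 4/9, 29/45, 4/5, 14/15, 1, 1]
j=0 picked index 0: u0 ∈ [0, 2/15)
j=1 picked index 1: u0 ∈ [1/45, 7/45)
j=2 picked index 2: u0 ∈ [2/45, 1/15)
j=3 picked index 3: u0 ∈ [-2/45, 1/9)
j=4 picked index 4: u0 ∈ [0, 1/5)
j=5 picked index 4: u0 ∈ [-1/9, 4/45)
j=6 picked index 5: u0 ∈ [-1/45, 2/15)
j=7 picked index 6: u0 ∈ [1/45, 7/45)
j=8 picked index 7: u0 ∈ [2/45, 1/9)
intersection: [2/45, 1/15)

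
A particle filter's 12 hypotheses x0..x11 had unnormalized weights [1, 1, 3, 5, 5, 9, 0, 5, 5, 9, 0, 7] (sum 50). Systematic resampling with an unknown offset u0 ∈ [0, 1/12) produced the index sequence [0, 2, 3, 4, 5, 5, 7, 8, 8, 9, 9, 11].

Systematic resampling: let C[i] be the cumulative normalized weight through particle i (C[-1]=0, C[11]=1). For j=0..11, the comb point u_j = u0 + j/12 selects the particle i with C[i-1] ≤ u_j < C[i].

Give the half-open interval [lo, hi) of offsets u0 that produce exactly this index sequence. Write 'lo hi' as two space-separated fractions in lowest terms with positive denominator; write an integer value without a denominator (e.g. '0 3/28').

C = [1/50, 1/25, 1/10, 1/5, 3/10, 12/25, 12/25, 29/50, 17/25, 43/50, 43/50, 1]
j=0 picked index 0: u0 ∈ [0, 1/50)
j=1 picked index 2: u0 ∈ [-13/300, 1/60)
j=2 picked index 3: u0 ∈ [-1/15, 1/30)
j=3 picked index 4: u0 ∈ [-1/20, 1/20)
j=4 picked index 5: u0 ∈ [-1/30, 11/75)
j=5 picked index 5: u0 ∈ [-7/60, 19/300)
j=6 picked index 7: u0 ∈ [-1/50, 2/25)
j=7 picked index 8: u0 ∈ [-1/300, 29/300)
j=8 picked index 8: u0 ∈ [-13/150, 1/75)
j=9 picked index 9: u0 ∈ [-7/100, 11/100)
j=10 picked index 9: u0 ∈ [-23/150, 2/75)
j=11 picked index 11: u0 ∈ [-17/300, 1/12)
intersection: [0, 1/75)

0 1/75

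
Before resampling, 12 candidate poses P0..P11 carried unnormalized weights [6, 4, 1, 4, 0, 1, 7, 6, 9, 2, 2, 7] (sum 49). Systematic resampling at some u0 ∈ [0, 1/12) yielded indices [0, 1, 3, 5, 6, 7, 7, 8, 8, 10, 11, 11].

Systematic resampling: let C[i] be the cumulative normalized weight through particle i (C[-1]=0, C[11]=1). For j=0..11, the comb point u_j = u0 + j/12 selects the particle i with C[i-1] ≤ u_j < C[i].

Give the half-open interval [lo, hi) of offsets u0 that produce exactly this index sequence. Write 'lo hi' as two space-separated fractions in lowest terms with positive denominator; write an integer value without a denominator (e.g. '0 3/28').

C = [6/49, 10/49, 11/49, 15/49, 15/49, 16/49, 23/49, 29/49, 38/49, 40/49, 6/7, 1]
j=0 picked index 0: u0 ∈ [0, 6/49)
j=1 picked index 1: u0 ∈ [23/588, 71/588)
j=2 picked index 3: u0 ∈ [17/294, 41/294)
j=3 picked index 5: u0 ∈ [11/196, 15/196)
j=4 picked index 6: u0 ∈ [-1/147, 20/147)
j=5 picked index 7: u0 ∈ [31/588, 103/588)
j=6 picked index 7: u0 ∈ [-3/98, 9/98)
j=7 picked index 8: u0 ∈ [5/588, 113/588)
j=8 picked index 8: u0 ∈ [-11/147, 16/147)
j=9 picked index 10: u0 ∈ [13/196, 3/28)
j=10 picked index 11: u0 ∈ [1/42, 1/6)
j=11 picked index 11: u0 ∈ [-5/84, 1/12)
intersection: [13/196, 15/196)

13/196 15/196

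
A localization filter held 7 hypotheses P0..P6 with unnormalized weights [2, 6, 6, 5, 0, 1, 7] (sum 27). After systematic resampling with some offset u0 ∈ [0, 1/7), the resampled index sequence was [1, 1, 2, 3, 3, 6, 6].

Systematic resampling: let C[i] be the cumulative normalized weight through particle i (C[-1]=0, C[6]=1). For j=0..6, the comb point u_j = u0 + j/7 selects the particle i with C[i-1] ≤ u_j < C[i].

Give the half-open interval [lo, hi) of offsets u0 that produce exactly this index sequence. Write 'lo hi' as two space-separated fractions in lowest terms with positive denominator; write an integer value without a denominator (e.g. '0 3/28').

C = [2/27, 8/27, 14/27, 19/27, 19/27, 20/27, 1]
j=0 picked index 1: u0 ∈ [2/27, 8/27)
j=1 picked index 1: u0 ∈ [-13/189, 29/189)
j=2 picked index 2: u0 ∈ [2/189, 44/189)
j=3 picked index 3: u0 ∈ [17/189, 52/189)
j=4 picked index 3: u0 ∈ [-10/189, 25/189)
j=5 picked index 6: u0 ∈ [5/189, 2/7)
j=6 picked index 6: u0 ∈ [-22/189, 1/7)
intersection: [17/189, 25/189)

17/189 25/189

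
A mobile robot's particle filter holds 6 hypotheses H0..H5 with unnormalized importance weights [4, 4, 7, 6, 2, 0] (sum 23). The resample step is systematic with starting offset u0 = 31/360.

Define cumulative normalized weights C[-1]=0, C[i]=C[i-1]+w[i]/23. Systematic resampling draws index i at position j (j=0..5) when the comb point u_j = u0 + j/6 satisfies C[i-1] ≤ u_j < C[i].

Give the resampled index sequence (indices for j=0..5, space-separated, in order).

C = [4/23, 8/23, 15/23, 21/23, 1, 1]
j=0: u_0=31/360 ∈ [0, 4/23) → index 0
j=1: u_1=91/360 ∈ [4/23, 8/23) → index 1
j=2: u_2=151/360 ∈ [8/23, 15/23) → index 2
j=3: u_3=211/360 ∈ [8/23, 15/23) → index 2
j=4: u_4=271/360 ∈ [15/23, 21/23) → index 3
j=5: u_5=331/360 ∈ [21/23, 1) → index 4

0 1 2 2 3 4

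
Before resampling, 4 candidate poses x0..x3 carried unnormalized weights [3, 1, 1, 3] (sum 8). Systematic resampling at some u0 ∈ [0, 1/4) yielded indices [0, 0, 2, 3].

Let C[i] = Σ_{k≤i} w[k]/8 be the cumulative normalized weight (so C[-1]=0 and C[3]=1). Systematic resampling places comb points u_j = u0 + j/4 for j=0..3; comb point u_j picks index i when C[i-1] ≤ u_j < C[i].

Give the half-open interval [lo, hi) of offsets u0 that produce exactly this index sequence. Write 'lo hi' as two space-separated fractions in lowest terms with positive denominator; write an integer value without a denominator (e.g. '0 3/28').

C = [3/8, 1/2, 5/8, 1]
j=0 picked index 0: u0 ∈ [0, 3/8)
j=1 picked index 0: u0 ∈ [-1/4, 1/8)
j=2 picked index 2: u0 ∈ [0, 1/8)
j=3 picked index 3: u0 ∈ [-1/8, 1/4)
intersection: [0, 1/8)

0 1/8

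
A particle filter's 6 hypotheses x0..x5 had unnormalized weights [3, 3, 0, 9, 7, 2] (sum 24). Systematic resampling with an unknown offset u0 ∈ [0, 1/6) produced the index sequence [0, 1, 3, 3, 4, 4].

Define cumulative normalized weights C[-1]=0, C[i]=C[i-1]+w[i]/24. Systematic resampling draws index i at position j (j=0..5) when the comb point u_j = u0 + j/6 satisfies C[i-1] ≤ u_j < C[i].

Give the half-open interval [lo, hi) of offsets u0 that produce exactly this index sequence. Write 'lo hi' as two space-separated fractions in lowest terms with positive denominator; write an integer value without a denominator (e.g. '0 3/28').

C = [1/8, 1/4, 1/4, 5/8, 11/12, 1]
j=0 picked index 0: u0 ∈ [0, 1/8)
j=1 picked index 1: u0 ∈ [-1/24, 1/12)
j=2 picked index 3: u0 ∈ [-1/12, 7/24)
j=3 picked index 3: u0 ∈ [-1/4, 1/8)
j=4 picked index 4: u0 ∈ [-1/24, 1/4)
j=5 picked index 4: u0 ∈ [-5/24, 1/12)
intersection: [0, 1/12)

0 1/12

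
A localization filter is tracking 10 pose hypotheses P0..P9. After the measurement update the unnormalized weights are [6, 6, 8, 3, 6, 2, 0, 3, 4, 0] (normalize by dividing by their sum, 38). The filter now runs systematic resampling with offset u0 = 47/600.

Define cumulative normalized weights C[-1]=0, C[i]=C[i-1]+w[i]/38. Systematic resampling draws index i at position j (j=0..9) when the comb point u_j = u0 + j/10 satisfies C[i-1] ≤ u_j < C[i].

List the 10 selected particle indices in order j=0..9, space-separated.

0 1 1 2 2 3 4 5 7 8

C = [3/19, 6/19, 10/19, 23/38, 29/38, 31/38, 31/38, 17/19, 1, 1]
j=0: u_0=47/600 ∈ [0, 3/19) → index 0
j=1: u_1=107/600 ∈ [3/19, 6/19) → index 1
j=2: u_2=167/600 ∈ [3/19, 6/19) → index 1
j=3: u_3=227/600 ∈ [6/19, 10/19) → index 2
j=4: u_4=287/600 ∈ [6/19, 10/19) → index 2
j=5: u_5=347/600 ∈ [10/19, 23/38) → index 3
j=6: u_6=407/600 ∈ [23/38, 29/38) → index 4
j=7: u_7=467/600 ∈ [29/38, 31/38) → index 5
j=8: u_8=527/600 ∈ [31/38, 17/19) → index 7
j=9: u_9=587/600 ∈ [17/19, 1) → index 8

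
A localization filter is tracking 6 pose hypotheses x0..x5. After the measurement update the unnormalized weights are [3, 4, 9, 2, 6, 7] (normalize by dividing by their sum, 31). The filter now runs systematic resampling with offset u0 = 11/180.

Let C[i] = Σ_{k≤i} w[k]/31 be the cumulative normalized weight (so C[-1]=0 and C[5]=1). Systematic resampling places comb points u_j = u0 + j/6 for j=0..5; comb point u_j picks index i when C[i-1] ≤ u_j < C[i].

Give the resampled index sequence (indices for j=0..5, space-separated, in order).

C = [3/31, 7/31, 16/31, 18/31, 24/31, 1]
j=0: u_0=11/180 ∈ [0, 3/31) → index 0
j=1: u_1=41/180 ∈ [7/31, 16/31) → index 2
j=2: u_2=71/180 ∈ [7/31, 16/31) → index 2
j=3: u_3=101/180 ∈ [16/31, 18/31) → index 3
j=4: u_4=131/180 ∈ [18/31, 24/31) → index 4
j=5: u_5=161/180 ∈ [24/31, 1) → index 5

0 2 2 3 4 5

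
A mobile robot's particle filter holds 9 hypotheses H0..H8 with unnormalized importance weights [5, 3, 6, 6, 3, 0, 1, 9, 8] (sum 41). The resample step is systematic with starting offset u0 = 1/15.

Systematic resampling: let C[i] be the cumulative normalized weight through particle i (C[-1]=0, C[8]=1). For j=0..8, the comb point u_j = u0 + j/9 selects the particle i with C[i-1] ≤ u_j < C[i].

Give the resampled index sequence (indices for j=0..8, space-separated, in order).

0 1 2 3 4 7 7 8 8

C = [5/41, 8/41, 14/41, 20/41, 23/41, 23/41, 24/41, 33/41, 1]
j=0: u_0=1/15 ∈ [0, 5/41) → index 0
j=1: u_1=8/45 ∈ [5/41, 8/41) → index 1
j=2: u_2=13/45 ∈ [8/41, 14/41) → index 2
j=3: u_3=2/5 ∈ [14/41, 20/41) → index 3
j=4: u_4=23/45 ∈ [20/41, 23/41) → index 4
j=5: u_5=28/45 ∈ [24/41, 33/41) → index 7
j=6: u_6=11/15 ∈ [24/41, 33/41) → index 7
j=7: u_7=38/45 ∈ [33/41, 1) → index 8
j=8: u_8=43/45 ∈ [33/41, 1) → index 8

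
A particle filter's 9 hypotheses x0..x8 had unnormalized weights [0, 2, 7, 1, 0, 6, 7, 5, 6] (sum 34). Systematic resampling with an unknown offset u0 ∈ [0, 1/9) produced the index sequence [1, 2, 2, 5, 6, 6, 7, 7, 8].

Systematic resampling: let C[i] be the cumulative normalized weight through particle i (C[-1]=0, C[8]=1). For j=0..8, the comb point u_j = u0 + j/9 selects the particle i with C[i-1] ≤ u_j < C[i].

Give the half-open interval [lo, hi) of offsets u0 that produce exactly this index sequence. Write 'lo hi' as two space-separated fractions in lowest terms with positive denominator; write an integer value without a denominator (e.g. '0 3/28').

C = [0, 1/17, 9/34, 5/17, 5/17, 8/17, 23/34, 14/17, 1]
j=0 picked index 1: u0 ∈ [0, 1/17)
j=1 picked index 2: u0 ∈ [-8/153, 47/306)
j=2 picked index 2: u0 ∈ [-25/153, 13/306)
j=3 picked index 5: u0 ∈ [-2/51, 7/51)
j=4 picked index 6: u0 ∈ [4/153, 71/306)
j=5 picked index 6: u0 ∈ [-13/153, 37/306)
j=6 picked index 7: u0 ∈ [1/102, 8/51)
j=7 picked index 7: u0 ∈ [-31/306, 7/153)
j=8 picked index 8: u0 ∈ [-10/153, 1/9)
intersection: [4/153, 13/306)

4/153 13/306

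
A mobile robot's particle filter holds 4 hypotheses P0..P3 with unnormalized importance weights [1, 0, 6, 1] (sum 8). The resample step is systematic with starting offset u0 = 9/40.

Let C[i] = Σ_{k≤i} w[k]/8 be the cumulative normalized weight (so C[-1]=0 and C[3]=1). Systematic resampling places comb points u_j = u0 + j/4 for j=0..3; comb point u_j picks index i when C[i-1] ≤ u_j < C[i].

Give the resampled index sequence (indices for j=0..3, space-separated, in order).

2 2 2 3

C = [1/8, 1/8, 7/8, 1]
j=0: u_0=9/40 ∈ [1/8, 7/8) → index 2
j=1: u_1=19/40 ∈ [1/8, 7/8) → index 2
j=2: u_2=29/40 ∈ [1/8, 7/8) → index 2
j=3: u_3=39/40 ∈ [7/8, 1) → index 3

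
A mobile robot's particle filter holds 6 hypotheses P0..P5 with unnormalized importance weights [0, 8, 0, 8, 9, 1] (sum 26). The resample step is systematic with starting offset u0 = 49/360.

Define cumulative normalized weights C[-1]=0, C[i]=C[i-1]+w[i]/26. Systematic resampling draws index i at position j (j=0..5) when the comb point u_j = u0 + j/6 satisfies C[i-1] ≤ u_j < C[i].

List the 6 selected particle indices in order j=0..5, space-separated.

1 1 3 4 4 5

C = [0, 4/13, 4/13, 8/13, 25/26, 1]
j=0: u_0=49/360 ∈ [0, 4/13) → index 1
j=1: u_1=109/360 ∈ [0, 4/13) → index 1
j=2: u_2=169/360 ∈ [4/13, 8/13) → index 3
j=3: u_3=229/360 ∈ [8/13, 25/26) → index 4
j=4: u_4=289/360 ∈ [8/13, 25/26) → index 4
j=5: u_5=349/360 ∈ [25/26, 1) → index 5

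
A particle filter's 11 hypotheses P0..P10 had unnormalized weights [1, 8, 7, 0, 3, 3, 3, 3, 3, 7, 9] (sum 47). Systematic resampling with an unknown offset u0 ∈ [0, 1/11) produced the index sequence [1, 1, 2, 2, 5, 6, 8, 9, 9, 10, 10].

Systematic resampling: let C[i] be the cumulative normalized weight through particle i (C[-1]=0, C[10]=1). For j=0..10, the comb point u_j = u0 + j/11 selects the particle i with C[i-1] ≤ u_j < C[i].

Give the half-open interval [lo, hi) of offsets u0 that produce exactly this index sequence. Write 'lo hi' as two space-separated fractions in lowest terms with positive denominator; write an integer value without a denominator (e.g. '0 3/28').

C = [1/47, 9/47, 16/47, 16/47, 19/47, 22/47, 25/47, 28/47, 31/47, 38/47, 1]
j=0 picked index 1: u0 ∈ [1/47, 9/47)
j=1 picked index 1: u0 ∈ [-36/517, 52/517)
j=2 picked index 2: u0 ∈ [5/517, 82/517)
j=3 picked index 2: u0 ∈ [-42/517, 35/517)
j=4 picked index 5: u0 ∈ [21/517, 54/517)
j=5 picked index 6: u0 ∈ [7/517, 40/517)
j=6 picked index 8: u0 ∈ [26/517, 59/517)
j=7 picked index 9: u0 ∈ [12/517, 89/517)
j=8 picked index 9: u0 ∈ [-35/517, 42/517)
j=9 picked index 10: u0 ∈ [-5/517, 2/11)
j=10 picked index 10: u0 ∈ [-52/517, 1/11)
intersection: [26/517, 35/517)

26/517 35/517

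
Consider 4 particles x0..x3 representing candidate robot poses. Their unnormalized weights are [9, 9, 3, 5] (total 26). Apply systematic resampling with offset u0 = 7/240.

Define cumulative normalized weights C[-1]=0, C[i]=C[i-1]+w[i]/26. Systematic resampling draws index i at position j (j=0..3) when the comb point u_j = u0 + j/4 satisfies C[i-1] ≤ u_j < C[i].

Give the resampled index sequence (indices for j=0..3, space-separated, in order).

0 0 1 2

C = [9/26, 9/13, 21/26, 1]
j=0: u_0=7/240 ∈ [0, 9/26) → index 0
j=1: u_1=67/240 ∈ [0, 9/26) → index 0
j=2: u_2=127/240 ∈ [9/26, 9/13) → index 1
j=3: u_3=187/240 ∈ [9/13, 21/26) → index 2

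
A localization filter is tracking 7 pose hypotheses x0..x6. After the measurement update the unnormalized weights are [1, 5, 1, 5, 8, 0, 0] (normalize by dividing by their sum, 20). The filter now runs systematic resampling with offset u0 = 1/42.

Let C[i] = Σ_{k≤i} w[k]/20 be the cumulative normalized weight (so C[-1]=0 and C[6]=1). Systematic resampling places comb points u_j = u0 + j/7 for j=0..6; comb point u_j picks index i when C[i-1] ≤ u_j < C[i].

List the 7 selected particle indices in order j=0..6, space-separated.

0 1 2 3 3 4 4

C = [1/20, 3/10, 7/20, 3/5, 1, 1, 1]
j=0: u_0=1/42 ∈ [0, 1/20) → index 0
j=1: u_1=1/6 ∈ [1/20, 3/10) → index 1
j=2: u_2=13/42 ∈ [3/10, 7/20) → index 2
j=3: u_3=19/42 ∈ [7/20, 3/5) → index 3
j=4: u_4=25/42 ∈ [7/20, 3/5) → index 3
j=5: u_5=31/42 ∈ [3/5, 1) → index 4
j=6: u_6=37/42 ∈ [3/5, 1) → index 4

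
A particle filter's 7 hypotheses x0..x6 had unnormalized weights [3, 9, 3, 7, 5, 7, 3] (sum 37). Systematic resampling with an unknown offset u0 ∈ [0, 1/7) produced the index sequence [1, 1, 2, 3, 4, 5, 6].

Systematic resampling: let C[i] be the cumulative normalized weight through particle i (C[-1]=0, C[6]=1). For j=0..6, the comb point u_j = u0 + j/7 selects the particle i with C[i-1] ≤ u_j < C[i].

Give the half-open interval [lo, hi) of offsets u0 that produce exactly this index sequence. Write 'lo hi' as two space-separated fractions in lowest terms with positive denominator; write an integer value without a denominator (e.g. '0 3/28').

C = [3/37, 12/37, 15/37, 22/37, 27/37, 34/37, 1]
j=0 picked index 1: u0 ∈ [3/37, 12/37)
j=1 picked index 1: u0 ∈ [-16/259, 47/259)
j=2 picked index 2: u0 ∈ [10/259, 31/259)
j=3 picked index 3: u0 ∈ [-6/259, 43/259)
j=4 picked index 4: u0 ∈ [6/259, 41/259)
j=5 picked index 5: u0 ∈ [4/259, 53/259)
j=6 picked index 6: u0 ∈ [16/259, 1/7)
intersection: [3/37, 31/259)

3/37 31/259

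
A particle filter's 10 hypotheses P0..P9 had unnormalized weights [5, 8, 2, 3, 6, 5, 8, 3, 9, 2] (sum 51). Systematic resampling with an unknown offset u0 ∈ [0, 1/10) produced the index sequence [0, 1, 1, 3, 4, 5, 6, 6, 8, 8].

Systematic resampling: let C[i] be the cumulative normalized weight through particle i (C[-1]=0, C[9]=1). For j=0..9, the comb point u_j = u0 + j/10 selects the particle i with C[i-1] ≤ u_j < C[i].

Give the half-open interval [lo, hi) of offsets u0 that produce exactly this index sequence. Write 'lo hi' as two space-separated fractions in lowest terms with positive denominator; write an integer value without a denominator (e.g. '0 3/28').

C = [5/51, 13/51, 5/17, 6/17, 8/17, 29/51, 37/51, 40/51, 49/51, 1]
j=0 picked index 0: u0 ∈ [0, 5/51)
j=1 picked index 1: u0 ∈ [-1/510, 79/510)
j=2 picked index 1: u0 ∈ [-26/255, 14/255)
j=3 picked index 3: u0 ∈ [-1/170, 9/170)
j=4 picked index 4: u0 ∈ [-4/85, 6/85)
j=5 picked index 5: u0 ∈ [-1/34, 7/102)
j=6 picked index 6: u0 ∈ [-8/255, 32/255)
j=7 picked index 6: u0 ∈ [-67/510, 13/510)
j=8 picked index 8: u0 ∈ [-4/255, 41/255)
j=9 picked index 8: u0 ∈ [-59/510, 31/510)
intersection: [0, 13/510)

0 13/510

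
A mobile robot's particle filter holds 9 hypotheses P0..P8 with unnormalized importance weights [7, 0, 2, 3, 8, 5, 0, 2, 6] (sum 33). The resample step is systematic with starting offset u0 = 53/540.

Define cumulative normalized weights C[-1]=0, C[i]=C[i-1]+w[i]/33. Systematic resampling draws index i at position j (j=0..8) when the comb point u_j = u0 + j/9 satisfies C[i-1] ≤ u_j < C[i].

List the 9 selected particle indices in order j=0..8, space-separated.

0 0 3 4 4 5 7 8 8

C = [7/33, 7/33, 3/11, 4/11, 20/33, 25/33, 25/33, 9/11, 1]
j=0: u_0=53/540 ∈ [0, 7/33) → index 0
j=1: u_1=113/540 ∈ [0, 7/33) → index 0
j=2: u_2=173/540 ∈ [3/11, 4/11) → index 3
j=3: u_3=233/540 ∈ [4/11, 20/33) → index 4
j=4: u_4=293/540 ∈ [4/11, 20/33) → index 4
j=5: u_5=353/540 ∈ [20/33, 25/33) → index 5
j=6: u_6=413/540 ∈ [25/33, 9/11) → index 7
j=7: u_7=473/540 ∈ [9/11, 1) → index 8
j=8: u_8=533/540 ∈ [9/11, 1) → index 8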